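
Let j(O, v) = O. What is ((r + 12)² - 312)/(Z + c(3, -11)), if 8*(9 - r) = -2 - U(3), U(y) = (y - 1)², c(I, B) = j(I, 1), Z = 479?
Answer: 2577/7712 ≈ 0.33415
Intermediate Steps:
c(I, B) = I
U(y) = (-1 + y)²
r = 39/4 (r = 9 - (-2 - (-1 + 3)²)/8 = 9 - (-2 - 1*2²)/8 = 9 - (-2 - 1*4)/8 = 9 - (-2 - 4)/8 = 9 - ⅛*(-6) = 9 + ¾ = 39/4 ≈ 9.7500)
((r + 12)² - 312)/(Z + c(3, -11)) = ((39/4 + 12)² - 312)/(479 + 3) = ((87/4)² - 312)/482 = (7569/16 - 312)*(1/482) = (2577/16)*(1/482) = 2577/7712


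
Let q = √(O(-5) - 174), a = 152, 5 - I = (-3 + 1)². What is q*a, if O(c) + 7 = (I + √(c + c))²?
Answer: 152*√(-190 + 2*I*√10) ≈ 34.866 + 2095.5*I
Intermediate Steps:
I = 1 (I = 5 - (-3 + 1)² = 5 - 1*(-2)² = 5 - 1*4 = 5 - 4 = 1)
O(c) = -7 + (1 + √2*√c)² (O(c) = -7 + (1 + √(c + c))² = -7 + (1 + √(2*c))² = -7 + (1 + √2*√c)²)
q = √(-181 + (1 + I*√10)²) (q = √((-7 + (1 + √2*√(-5))²) - 174) = √((-7 + (1 + √2*(I*√5))²) - 174) = √((-7 + (1 + I*√10)²) - 174) = √(-181 + (1 + I*√10)²) ≈ 0.2294 + 13.786*I)
q*a = √(-190 + 2*I*√10)*152 = 152*√(-190 + 2*I*√10)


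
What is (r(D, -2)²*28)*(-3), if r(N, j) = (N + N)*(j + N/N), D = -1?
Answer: -336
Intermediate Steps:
r(N, j) = 2*N*(1 + j) (r(N, j) = (2*N)*(j + 1) = (2*N)*(1 + j) = 2*N*(1 + j))
(r(D, -2)²*28)*(-3) = ((2*(-1)*(1 - 2))²*28)*(-3) = ((2*(-1)*(-1))²*28)*(-3) = (2²*28)*(-3) = (4*28)*(-3) = 112*(-3) = -336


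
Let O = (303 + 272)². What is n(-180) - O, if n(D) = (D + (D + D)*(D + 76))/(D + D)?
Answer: -661457/2 ≈ -3.3073e+5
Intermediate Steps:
O = 330625 (O = 575² = 330625)
n(D) = (D + 2*D*(76 + D))/(2*D) (n(D) = (D + (2*D)*(76 + D))/((2*D)) = (D + 2*D*(76 + D))*(1/(2*D)) = (D + 2*D*(76 + D))/(2*D))
n(-180) - O = (153/2 - 180) - 1*330625 = -207/2 - 330625 = -661457/2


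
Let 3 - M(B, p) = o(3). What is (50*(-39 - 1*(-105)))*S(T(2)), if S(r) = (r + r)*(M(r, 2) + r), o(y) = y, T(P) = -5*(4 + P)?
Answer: 5940000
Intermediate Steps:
T(P) = -20 - 5*P
M(B, p) = 0 (M(B, p) = 3 - 1*3 = 3 - 3 = 0)
S(r) = 2*r² (S(r) = (r + r)*(0 + r) = (2*r)*r = 2*r²)
(50*(-39 - 1*(-105)))*S(T(2)) = (50*(-39 - 1*(-105)))*(2*(-20 - 5*2)²) = (50*(-39 + 105))*(2*(-20 - 10)²) = (50*66)*(2*(-30)²) = 3300*(2*900) = 3300*1800 = 5940000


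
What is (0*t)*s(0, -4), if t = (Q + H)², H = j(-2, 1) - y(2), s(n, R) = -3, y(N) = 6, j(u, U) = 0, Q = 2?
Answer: 0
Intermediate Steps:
H = -6 (H = 0 - 1*6 = 0 - 6 = -6)
t = 16 (t = (2 - 6)² = (-4)² = 16)
(0*t)*s(0, -4) = (0*16)*(-3) = 0*(-3) = 0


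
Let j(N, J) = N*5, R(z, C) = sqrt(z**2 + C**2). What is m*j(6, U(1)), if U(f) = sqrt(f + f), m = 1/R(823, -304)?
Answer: 6*sqrt(769745)/153949 ≈ 0.034194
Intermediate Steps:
R(z, C) = sqrt(C**2 + z**2)
m = sqrt(769745)/769745 (m = 1/(sqrt((-304)**2 + 823**2)) = 1/(sqrt(92416 + 677329)) = 1/(sqrt(769745)) = sqrt(769745)/769745 ≈ 0.0011398)
U(f) = sqrt(2)*sqrt(f) (U(f) = sqrt(2*f) = sqrt(2)*sqrt(f))
j(N, J) = 5*N
m*j(6, U(1)) = (sqrt(769745)/769745)*(5*6) = (sqrt(769745)/769745)*30 = 6*sqrt(769745)/153949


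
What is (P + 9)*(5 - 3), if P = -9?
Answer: 0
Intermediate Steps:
(P + 9)*(5 - 3) = (-9 + 9)*(5 - 3) = 0*2 = 0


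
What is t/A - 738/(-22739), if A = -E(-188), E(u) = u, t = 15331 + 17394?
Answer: 744272519/4274932 ≈ 174.10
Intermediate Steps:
t = 32725
A = 188 (A = -1*(-188) = 188)
t/A - 738/(-22739) = 32725/188 - 738/(-22739) = 32725*(1/188) - 738*(-1/22739) = 32725/188 + 738/22739 = 744272519/4274932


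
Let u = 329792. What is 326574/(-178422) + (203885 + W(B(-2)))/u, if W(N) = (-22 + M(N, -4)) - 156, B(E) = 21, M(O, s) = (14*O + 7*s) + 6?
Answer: -11884525245/9807024704 ≈ -1.2118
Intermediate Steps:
M(O, s) = 6 + 7*s + 14*O (M(O, s) = (7*s + 14*O) + 6 = 6 + 7*s + 14*O)
W(N) = -200 + 14*N (W(N) = (-22 + (6 + 7*(-4) + 14*N)) - 156 = (-22 + (6 - 28 + 14*N)) - 156 = (-22 + (-22 + 14*N)) - 156 = (-44 + 14*N) - 156 = -200 + 14*N)
326574/(-178422) + (203885 + W(B(-2)))/u = 326574/(-178422) + (203885 + (-200 + 14*21))/329792 = 326574*(-1/178422) + (203885 + (-200 + 294))*(1/329792) = -54429/29737 + (203885 + 94)*(1/329792) = -54429/29737 + 203979*(1/329792) = -54429/29737 + 203979/329792 = -11884525245/9807024704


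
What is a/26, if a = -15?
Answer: -15/26 ≈ -0.57692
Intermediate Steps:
a/26 = -15/26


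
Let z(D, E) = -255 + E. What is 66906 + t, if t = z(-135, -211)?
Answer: 66440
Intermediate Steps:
t = -466 (t = -255 - 211 = -466)
66906 + t = 66906 - 466 = 66440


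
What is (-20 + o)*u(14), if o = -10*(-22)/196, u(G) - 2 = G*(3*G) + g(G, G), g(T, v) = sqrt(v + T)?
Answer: -545750/49 - 1850*sqrt(7)/49 ≈ -11238.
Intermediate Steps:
g(T, v) = sqrt(T + v)
u(G) = 2 + 3*G**2 + sqrt(2)*sqrt(G) (u(G) = 2 + (G*(3*G) + sqrt(G + G)) = 2 + (3*G**2 + sqrt(2*G)) = 2 + (3*G**2 + sqrt(2)*sqrt(G)) = 2 + 3*G**2 + sqrt(2)*sqrt(G))
o = 55/49 (o = 220*(1/196) = 55/49 ≈ 1.1224)
(-20 + o)*u(14) = (-20 + 55/49)*(2 + 3*14**2 + sqrt(2)*sqrt(14)) = -925*(2 + 3*196 + 2*sqrt(7))/49 = -925*(2 + 588 + 2*sqrt(7))/49 = -925*(590 + 2*sqrt(7))/49 = -545750/49 - 1850*sqrt(7)/49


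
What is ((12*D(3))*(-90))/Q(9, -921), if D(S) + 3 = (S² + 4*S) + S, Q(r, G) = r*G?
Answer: 840/307 ≈ 2.7362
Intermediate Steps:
Q(r, G) = G*r
D(S) = -3 + S² + 5*S (D(S) = -3 + ((S² + 4*S) + S) = -3 + (S² + 5*S) = -3 + S² + 5*S)
((12*D(3))*(-90))/Q(9, -921) = ((12*(-3 + 3² + 5*3))*(-90))/((-921*9)) = ((12*(-3 + 9 + 15))*(-90))/(-8289) = ((12*21)*(-90))*(-1/8289) = (252*(-90))*(-1/8289) = -22680*(-1/8289) = 840/307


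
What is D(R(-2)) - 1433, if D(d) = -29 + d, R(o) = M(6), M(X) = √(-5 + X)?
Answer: -1461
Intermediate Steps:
R(o) = 1 (R(o) = √(-5 + 6) = √1 = 1)
D(R(-2)) - 1433 = (-29 + 1) - 1433 = -28 - 1433 = -1461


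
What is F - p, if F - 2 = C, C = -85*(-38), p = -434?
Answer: 3666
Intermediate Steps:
C = 3230
F = 3232 (F = 2 + 3230 = 3232)
F - p = 3232 - 1*(-434) = 3232 + 434 = 3666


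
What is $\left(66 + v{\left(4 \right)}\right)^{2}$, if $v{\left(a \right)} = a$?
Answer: $4900$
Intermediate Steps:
$\left(66 + v{\left(4 \right)}\right)^{2} = \left(66 + 4\right)^{2} = 70^{2} = 4900$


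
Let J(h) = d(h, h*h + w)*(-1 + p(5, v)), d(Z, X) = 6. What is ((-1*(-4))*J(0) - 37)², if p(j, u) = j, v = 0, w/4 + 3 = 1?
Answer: 3481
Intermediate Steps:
w = -8 (w = -12 + 4*1 = -12 + 4 = -8)
J(h) = 24 (J(h) = 6*(-1 + 5) = 6*4 = 24)
((-1*(-4))*J(0) - 37)² = (-1*(-4)*24 - 37)² = (4*24 - 37)² = (96 - 37)² = 59² = 3481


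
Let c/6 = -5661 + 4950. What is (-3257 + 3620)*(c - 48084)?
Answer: -19003050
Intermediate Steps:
c = -4266 (c = 6*(-5661 + 4950) = 6*(-711) = -4266)
(-3257 + 3620)*(c - 48084) = (-3257 + 3620)*(-4266 - 48084) = 363*(-52350) = -19003050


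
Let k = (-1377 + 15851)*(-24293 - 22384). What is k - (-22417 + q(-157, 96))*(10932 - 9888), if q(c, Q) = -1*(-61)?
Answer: -652263234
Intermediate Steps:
q(c, Q) = 61
k = -675602898 (k = 14474*(-46677) = -675602898)
k - (-22417 + q(-157, 96))*(10932 - 9888) = -675602898 - (-22417 + 61)*(10932 - 9888) = -675602898 - (-22356)*1044 = -675602898 - 1*(-23339664) = -675602898 + 23339664 = -652263234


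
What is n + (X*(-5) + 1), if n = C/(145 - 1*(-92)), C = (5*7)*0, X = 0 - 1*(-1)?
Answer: -4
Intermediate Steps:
X = 1 (X = 0 + 1 = 1)
C = 0 (C = 35*0 = 0)
n = 0 (n = 0/(145 - 1*(-92)) = 0/(145 + 92) = 0/237 = 0*(1/237) = 0)
n + (X*(-5) + 1) = 0 + (1*(-5) + 1) = 0 + (-5 + 1) = 0 - 4 = -4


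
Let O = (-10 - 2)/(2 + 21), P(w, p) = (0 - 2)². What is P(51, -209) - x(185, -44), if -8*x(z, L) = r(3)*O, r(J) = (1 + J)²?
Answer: 68/23 ≈ 2.9565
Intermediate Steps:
P(w, p) = 4 (P(w, p) = (-2)² = 4)
O = -12/23 ≈ -0.52174
x(z, L) = 24/23 (x(z, L) = -(1 + 3)²*(-12)/(8*23) = -4²*(-12)/(8*23) = -2*(-12)/23 = -⅛*(-192/23) = 24/23)
P(51, -209) - x(185, -44) = 4 - 1*24/23 = 4 - 24/23 = 68/23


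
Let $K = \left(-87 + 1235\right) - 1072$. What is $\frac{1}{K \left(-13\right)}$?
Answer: $- \frac{1}{988} \approx -0.0010121$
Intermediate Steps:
$K = 76$ ($K = 1148 - 1072 = 76$)
$\frac{1}{K \left(-13\right)} = \frac{1}{76 \left(-13\right)} = \frac{1}{-988} = - \frac{1}{988}$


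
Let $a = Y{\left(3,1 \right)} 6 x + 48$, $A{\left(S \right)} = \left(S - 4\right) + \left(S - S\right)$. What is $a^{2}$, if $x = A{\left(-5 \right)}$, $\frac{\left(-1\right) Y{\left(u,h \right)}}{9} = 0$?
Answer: $2304$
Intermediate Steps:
$A{\left(S \right)} = -4 + S$ ($A{\left(S \right)} = \left(-4 + S\right) + 0 = -4 + S$)
$Y{\left(u,h \right)} = 0$ ($Y{\left(u,h \right)} = \left(-9\right) 0 = 0$)
$x = -9$ ($x = -4 - 5 = -9$)
$a = 48$ ($a = 0 \cdot 6 \left(-9\right) + 48 = 0 \left(-9\right) + 48 = 0 + 48 = 48$)
$a^{2} = 48^{2} = 2304$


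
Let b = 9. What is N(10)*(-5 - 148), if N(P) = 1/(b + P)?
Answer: -153/19 ≈ -8.0526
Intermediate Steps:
N(P) = 1/(9 + P)
N(10)*(-5 - 148) = (-5 - 148)/(9 + 10) = -153/19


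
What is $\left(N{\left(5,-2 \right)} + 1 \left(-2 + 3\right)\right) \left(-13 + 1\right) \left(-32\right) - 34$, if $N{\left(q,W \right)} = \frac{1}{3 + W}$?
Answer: $734$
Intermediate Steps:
$\left(N{\left(5,-2 \right)} + 1 \left(-2 + 3\right)\right) \left(-13 + 1\right) \left(-32\right) - 34 = \left(\frac{1}{3 - 2} + 1 \left(-2 + 3\right)\right) \left(-13 + 1\right) \left(-32\right) - 34 = \left(1^{-1} + 1 \cdot 1\right) \left(-12\right) \left(-32\right) - 34 = \left(1 + 1\right) \left(-12\right) \left(-32\right) - 34 = 2 \left(-12\right) \left(-32\right) - 34 = \left(-24\right) \left(-32\right) - 34 = 768 - 34 = 734$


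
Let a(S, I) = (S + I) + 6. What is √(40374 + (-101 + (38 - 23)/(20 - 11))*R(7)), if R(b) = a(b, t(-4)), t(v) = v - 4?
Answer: 4*√22431/3 ≈ 199.69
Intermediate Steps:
t(v) = -4 + v
a(S, I) = 6 + I + S (a(S, I) = (I + S) + 6 = 6 + I + S)
R(b) = -2 + b (R(b) = 6 + (-4 - 4) + b = 6 - 8 + b = -2 + b)
√(40374 + (-101 + (38 - 23)/(20 - 11))*R(7)) = √(40374 + (-101 + (38 - 23)/(20 - 11))*(-2 + 7)) = √(40374 + (-101 + 15/9)*5) = √(40374 + (-101 + 15*(⅑))*5) = √(40374 + (-101 + 5/3)*5) = √(40374 - 298/3*5) = √(40374 - 1490/3) = √(119632/3) = 4*√22431/3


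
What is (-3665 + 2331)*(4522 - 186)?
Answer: -5784224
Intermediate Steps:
(-3665 + 2331)*(4522 - 186) = -1334*4336 = -5784224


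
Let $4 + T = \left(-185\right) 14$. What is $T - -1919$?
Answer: $-675$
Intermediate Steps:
$T = -2594$ ($T = -4 - 2590 = -2594$)
$T - -1919 = -2594 - -1919 = -2594 + 1919 = -675$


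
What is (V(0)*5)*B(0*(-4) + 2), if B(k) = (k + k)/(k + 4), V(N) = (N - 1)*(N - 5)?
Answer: 50/3 ≈ 16.667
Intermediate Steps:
V(N) = (-1 + N)*(-5 + N)
B(k) = 2*k/(4 + k) (B(k) = (2*k)/(4 + k) = 2*k/(4 + k))
(V(0)*5)*B(0*(-4) + 2) = ((5 + 0² - 6*0)*5)*(2*(0*(-4) + 2)/(4 + (0*(-4) + 2))) = ((5 + 0 + 0)*5)*(2*(0 + 2)/(4 + (0 + 2))) = (5*5)*(2*2/(4 + 2)) = 25*(2*2/6) = 25*(2*2*(⅙)) = 25*(⅔) = 50/3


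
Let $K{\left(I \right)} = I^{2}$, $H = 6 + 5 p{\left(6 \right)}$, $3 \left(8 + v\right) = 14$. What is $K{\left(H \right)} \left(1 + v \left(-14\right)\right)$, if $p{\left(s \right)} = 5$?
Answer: $\frac{137423}{3} \approx 45808.0$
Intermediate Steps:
$v = - \frac{10}{3}$ ($v = -8 + \frac{1}{3} \cdot 14 = -8 + \frac{14}{3} = - \frac{10}{3} \approx -3.3333$)
$H = 31$ ($H = 6 + 5 \cdot 5 = 6 + 25 = 31$)
$K{\left(H \right)} \left(1 + v \left(-14\right)\right) = 31^{2} \left(1 - - \frac{140}{3}\right) = 961 \left(1 + \frac{140}{3}\right) = 961 \cdot \frac{143}{3} = \frac{137423}{3}$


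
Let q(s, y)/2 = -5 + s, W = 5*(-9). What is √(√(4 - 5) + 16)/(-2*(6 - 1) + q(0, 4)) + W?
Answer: -45 - √(16 + I)/20 ≈ -45.2 - 0.006247*I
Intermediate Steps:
W = -45
q(s, y) = -10 + 2*s (q(s, y) = 2*(-5 + s) = -10 + 2*s)
√(√(4 - 5) + 16)/(-2*(6 - 1) + q(0, 4)) + W = √(√(4 - 5) + 16)/(-2*(6 - 1) + (-10 + 2*0)) - 45 = √(√(-1) + 16)/(-2*5 + (-10 + 0)) - 45 = √(I + 16)/(-10 - 10) - 45 = √(16 + I)/(-20) - 45 = √(16 + I)*(-1/20) - 45 = -√(16 + I)/20 - 45 = -45 - √(16 + I)/20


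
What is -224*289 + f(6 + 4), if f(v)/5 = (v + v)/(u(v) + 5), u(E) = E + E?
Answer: -64732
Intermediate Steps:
u(E) = 2*E
f(v) = 10*v/(5 + 2*v) (f(v) = 5*((v + v)/(2*v + 5)) = 5*((2*v)/(5 + 2*v)) = 5*(2*v/(5 + 2*v)) = 10*v/(5 + 2*v))
-224*289 + f(6 + 4) = -224*289 + 10*(6 + 4)/(5 + 2*(6 + 4)) = -64736 + 10*10/(5 + 2*10) = -64736 + 10*10/(5 + 20) = -64736 + 10*10/25 = -64736 + 10*10*(1/25) = -64736 + 4 = -64732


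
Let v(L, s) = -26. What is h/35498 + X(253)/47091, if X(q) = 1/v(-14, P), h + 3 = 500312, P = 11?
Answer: 153140323399/10865636067 ≈ 14.094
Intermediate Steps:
h = 500309 (h = -3 + 500312 = 500309)
X(q) = -1/26 (X(q) = 1/(-26) = -1/26)
h/35498 + X(253)/47091 = 500309/35498 - 1/26/47091 = 500309*(1/35498) - 1/26*1/47091 = 500309/35498 - 1/1224366 = 153140323399/10865636067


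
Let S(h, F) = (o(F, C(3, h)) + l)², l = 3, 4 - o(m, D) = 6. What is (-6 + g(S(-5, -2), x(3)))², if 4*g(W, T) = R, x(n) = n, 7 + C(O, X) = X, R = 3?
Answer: 441/16 ≈ 27.563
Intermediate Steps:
C(O, X) = -7 + X
o(m, D) = -2 (o(m, D) = 4 - 1*6 = 4 - 6 = -2)
S(h, F) = 1 (S(h, F) = (-2 + 3)² = 1² = 1)
g(W, T) = ¾ (g(W, T) = (¼)*3 = ¾)
(-6 + g(S(-5, -2), x(3)))² = (-6 + ¾)² = (-21/4)² = 441/16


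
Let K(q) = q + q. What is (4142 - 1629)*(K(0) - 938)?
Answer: -2357194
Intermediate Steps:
K(q) = 2*q
(4142 - 1629)*(K(0) - 938) = (4142 - 1629)*(2*0 - 938) = 2513*(0 - 938) = 2513*(-938) = -2357194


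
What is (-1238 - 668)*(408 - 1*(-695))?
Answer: -2102318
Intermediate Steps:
(-1238 - 668)*(408 - 1*(-695)) = -1906*(408 + 695) = -1906*1103 = -2102318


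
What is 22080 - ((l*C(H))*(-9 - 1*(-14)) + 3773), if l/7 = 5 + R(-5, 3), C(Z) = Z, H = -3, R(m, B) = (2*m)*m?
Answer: 24082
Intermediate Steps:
R(m, B) = 2*m²
l = 385 (l = 7*(5 + 2*(-5)²) = 7*(5 + 2*25) = 7*(5 + 50) = 7*55 = 385)
22080 - ((l*C(H))*(-9 - 1*(-14)) + 3773) = 22080 - ((385*(-3))*(-9 - 1*(-14)) + 3773) = 22080 - (-1155*(-9 + 14) + 3773) = 22080 - (-1155*5 + 3773) = 22080 - (-5775 + 3773) = 22080 - 1*(-2002) = 22080 + 2002 = 24082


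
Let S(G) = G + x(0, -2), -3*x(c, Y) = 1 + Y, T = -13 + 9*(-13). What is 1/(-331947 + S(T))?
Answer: -3/996230 ≈ -3.0114e-6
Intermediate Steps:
T = -130 (T = -13 - 117 = -130)
x(c, Y) = -⅓ - Y/3 (x(c, Y) = -(1 + Y)/3 = -⅓ - Y/3)
S(G) = ⅓ + G (S(G) = G + (-⅓ - ⅓*(-2)) = G + (-⅓ + ⅔) = G + ⅓ = ⅓ + G)
1/(-331947 + S(T)) = 1/(-331947 + (⅓ - 130)) = 1/(-331947 - 389/3) = 1/(-996230/3) = -3/996230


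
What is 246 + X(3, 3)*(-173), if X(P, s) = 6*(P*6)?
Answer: -18438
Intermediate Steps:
X(P, s) = 36*P (X(P, s) = 6*(6*P) = 36*P)
246 + X(3, 3)*(-173) = 246 + (36*3)*(-173) = 246 + 108*(-173) = 246 - 18684 = -18438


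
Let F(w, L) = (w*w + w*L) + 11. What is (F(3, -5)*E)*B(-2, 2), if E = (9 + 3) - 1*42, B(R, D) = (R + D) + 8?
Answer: -1200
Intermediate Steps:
B(R, D) = 8 + D + R (B(R, D) = (D + R) + 8 = 8 + D + R)
F(w, L) = 11 + w² + L*w (F(w, L) = (w² + L*w) + 11 = 11 + w² + L*w)
E = -30 (E = 12 - 42 = -30)
(F(3, -5)*E)*B(-2, 2) = ((11 + 3² - 5*3)*(-30))*(8 + 2 - 2) = ((11 + 9 - 15)*(-30))*8 = (5*(-30))*8 = -150*8 = -1200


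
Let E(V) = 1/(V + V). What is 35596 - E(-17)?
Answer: 1210265/34 ≈ 35596.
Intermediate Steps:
E(V) = 1/(2*V)
35596 - E(-17) = 35596 - 1/(2*(-17)) = 35596 - (-1)/(2*17) = 35596 - 1*(-1/34) = 35596 + 1/34 = 1210265/34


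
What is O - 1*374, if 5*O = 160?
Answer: -342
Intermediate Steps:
O = 32 (O = (⅕)*160 = 32)
O - 1*374 = 32 - 1*374 = 32 - 374 = -342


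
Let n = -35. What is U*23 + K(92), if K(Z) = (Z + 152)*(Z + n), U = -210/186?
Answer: 430343/31 ≈ 13882.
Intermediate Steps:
U = -35/31 (U = -210*1/186 = -35/31 ≈ -1.1290)
K(Z) = (-35 + Z)*(152 + Z) (K(Z) = (Z + 152)*(Z - 35) = (152 + Z)*(-35 + Z) = (-35 + Z)*(152 + Z))
U*23 + K(92) = -35/31*23 + (-5320 + 92**2 + 117*92) = -805/31 + (-5320 + 8464 + 10764) = -805/31 + 13908 = 430343/31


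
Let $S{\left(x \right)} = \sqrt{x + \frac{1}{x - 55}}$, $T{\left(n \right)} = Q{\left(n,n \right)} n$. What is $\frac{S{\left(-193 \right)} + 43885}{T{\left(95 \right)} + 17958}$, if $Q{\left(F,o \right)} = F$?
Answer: $\frac{43885}{26983} + \frac{i \sqrt{2967630}}{3345892} \approx 1.6264 + 0.00051486 i$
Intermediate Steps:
$T{\left(n \right)} = n^{2}$ ($T{\left(n \right)} = n n = n^{2}$)
$S{\left(x \right)} = \sqrt{x + \frac{1}{-55 + x}}$
$\frac{S{\left(-193 \right)} + 43885}{T{\left(95 \right)} + 17958} = \frac{\sqrt{\frac{1 - 193 \left(-55 - 193\right)}{-55 - 193}} + 43885}{95^{2} + 17958} = \frac{\sqrt{\frac{1 - -47864}{-248}} + 43885}{9025 + 17958} = \frac{\sqrt{- \frac{1 + 47864}{248}} + 43885}{26983} = \left(\sqrt{\left(- \frac{1}{248}\right) 47865} + 43885\right) \frac{1}{26983} = \left(\sqrt{- \frac{47865}{248}} + 43885\right) \frac{1}{26983} = \left(\frac{i \sqrt{2967630}}{124} + 43885\right) \frac{1}{26983} = \left(43885 + \frac{i \sqrt{2967630}}{124}\right) \frac{1}{26983} = \frac{43885}{26983} + \frac{i \sqrt{2967630}}{3345892}$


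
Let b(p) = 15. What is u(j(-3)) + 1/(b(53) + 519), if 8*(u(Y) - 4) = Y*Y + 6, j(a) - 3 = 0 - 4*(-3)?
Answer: 70225/2136 ≈ 32.877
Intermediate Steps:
j(a) = 15 (j(a) = 3 + (0 - 4*(-3)) = 3 + (0 + 12) = 3 + 12 = 15)
u(Y) = 19/4 + Y**2/8 (u(Y) = 4 + (Y*Y + 6)/8 = 4 + (Y**2 + 6)/8 = 4 + (6 + Y**2)/8 = 4 + (3/4 + Y**2/8) = 19/4 + Y**2/8)
u(j(-3)) + 1/(b(53) + 519) = (19/4 + (1/8)*15**2) + 1/(15 + 519) = (19/4 + (1/8)*225) + 1/534 = (19/4 + 225/8) + 1/534 = 263/8 + 1/534 = 70225/2136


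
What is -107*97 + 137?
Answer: -10242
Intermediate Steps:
-107*97 + 137 = -10379 + 137 = -10242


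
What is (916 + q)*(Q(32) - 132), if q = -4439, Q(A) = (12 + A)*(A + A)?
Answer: -9455732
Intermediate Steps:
Q(A) = 2*A*(12 + A) (Q(A) = (12 + A)*(2*A) = 2*A*(12 + A))
(916 + q)*(Q(32) - 132) = (916 - 4439)*(2*32*(12 + 32) - 132) = -3523*(2*32*44 - 132) = -3523*(2816 - 132) = -3523*2684 = -9455732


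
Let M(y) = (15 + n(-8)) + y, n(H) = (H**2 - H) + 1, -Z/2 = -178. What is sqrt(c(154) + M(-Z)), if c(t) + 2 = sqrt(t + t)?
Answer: sqrt(-270 + 2*sqrt(77)) ≈ 15.889*I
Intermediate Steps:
c(t) = -2 + sqrt(2)*sqrt(t) (c(t) = -2 + sqrt(t + t) = -2 + sqrt(2*t) = -2 + sqrt(2)*sqrt(t))
Z = 356 (Z = -2*(-178) = 356)
n(H) = 1 + H**2 - H
M(y) = 88 + y (M(y) = (15 + (1 + (-8)**2 - 1*(-8))) + y = (15 + (1 + 64 + 8)) + y = (15 + 73) + y = 88 + y)
sqrt(c(154) + M(-Z)) = sqrt((-2 + sqrt(2)*sqrt(154)) + (88 - 1*356)) = sqrt((-2 + 2*sqrt(77)) + (88 - 356)) = sqrt((-2 + 2*sqrt(77)) - 268) = sqrt(-270 + 2*sqrt(77))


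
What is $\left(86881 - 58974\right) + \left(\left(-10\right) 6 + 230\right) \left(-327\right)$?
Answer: $-27683$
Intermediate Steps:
$\left(86881 - 58974\right) + \left(\left(-10\right) 6 + 230\right) \left(-327\right) = \left(86881 - 58974\right) + \left(-60 + 230\right) \left(-327\right) = 27907 + 170 \left(-327\right) = 27907 - 55590 = -27683$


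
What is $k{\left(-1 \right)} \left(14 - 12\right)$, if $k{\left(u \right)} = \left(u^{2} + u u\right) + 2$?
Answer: $8$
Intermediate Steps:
$k{\left(u \right)} = 2 + 2 u^{2}$ ($k{\left(u \right)} = \left(u^{2} + u^{2}\right) + 2 = 2 u^{2} + 2 = 2 + 2 u^{2}$)
$k{\left(-1 \right)} \left(14 - 12\right) = \left(2 + 2 \left(-1\right)^{2}\right) \left(14 - 12\right) = \left(2 + 2 \cdot 1\right) 2 = \left(2 + 2\right) 2 = 4 \cdot 2 = 8$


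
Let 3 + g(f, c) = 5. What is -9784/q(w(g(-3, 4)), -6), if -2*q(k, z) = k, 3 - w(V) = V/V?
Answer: 9784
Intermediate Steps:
g(f, c) = 2 (g(f, c) = -3 + 5 = 2)
w(V) = 2 (w(V) = 3 - V/V = 3 - 1*1 = 3 - 1 = 2)
q(k, z) = -k/2
-9784/q(w(g(-3, 4)), -6) = -9784/((-½*2)) = -9784/(-1) = -9784*(-1) = 9784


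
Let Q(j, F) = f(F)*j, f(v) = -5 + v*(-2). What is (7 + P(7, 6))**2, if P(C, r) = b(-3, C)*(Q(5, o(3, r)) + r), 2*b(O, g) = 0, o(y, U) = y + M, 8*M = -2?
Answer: 49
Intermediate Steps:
M = -1/4 (M = (1/8)*(-2) = -1/4 ≈ -0.25000)
f(v) = -5 - 2*v
o(y, U) = -1/4 + y (o(y, U) = y - 1/4 = -1/4 + y)
Q(j, F) = j*(-5 - 2*F) (Q(j, F) = (-5 - 2*F)*j = j*(-5 - 2*F))
b(O, g) = 0 (b(O, g) = (1/2)*0 = 0)
P(C, r) = 0 (P(C, r) = 0*(-1*5*(5 + 2*(-1/4 + 3)) + r) = 0*(-1*5*(5 + 2*(11/4)) + r) = 0*(-1*5*(5 + 11/2) + r) = 0*(-1*5*21/2 + r) = 0*(-105/2 + r) = 0)
(7 + P(7, 6))**2 = (7 + 0)**2 = 7**2 = 49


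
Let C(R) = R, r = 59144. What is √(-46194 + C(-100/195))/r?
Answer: I*√70261854/2306616 ≈ 0.003634*I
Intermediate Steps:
√(-46194 + C(-100/195))/r = √(-46194 - 100/195)/59144 = √(-46194 - 100*1/195)*(1/59144) = √(-46194 - 20/39)*(1/59144) = √(-1801586/39)*(1/59144) = (I*√70261854/39)*(1/59144) = I*√70261854/2306616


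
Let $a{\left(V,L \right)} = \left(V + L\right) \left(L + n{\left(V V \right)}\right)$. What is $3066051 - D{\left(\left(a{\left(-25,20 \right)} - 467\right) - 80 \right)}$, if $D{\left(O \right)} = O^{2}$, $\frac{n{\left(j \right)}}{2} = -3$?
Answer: $2685362$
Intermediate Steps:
$n{\left(j \right)} = -6$ ($n{\left(j \right)} = 2 \left(-3\right) = -6$)
$a{\left(V,L \right)} = \left(-6 + L\right) \left(L + V\right)$ ($a{\left(V,L \right)} = \left(V + L\right) \left(L - 6\right) = \left(L + V\right) \left(-6 + L\right) = \left(-6 + L\right) \left(L + V\right)$)
$3066051 - D{\left(\left(a{\left(-25,20 \right)} - 467\right) - 80 \right)} = 3066051 - \left(\left(\left(20^{2} - 120 - -150 + 20 \left(-25\right)\right) - 467\right) - 80\right)^{2} = 3066051 - \left(\left(\left(400 - 120 + 150 - 500\right) - 467\right) - 80\right)^{2} = 3066051 - \left(\left(-70 - 467\right) - 80\right)^{2} = 3066051 - \left(-537 - 80\right)^{2} = 3066051 - \left(-617\right)^{2} = 3066051 - 380689 = 2685362$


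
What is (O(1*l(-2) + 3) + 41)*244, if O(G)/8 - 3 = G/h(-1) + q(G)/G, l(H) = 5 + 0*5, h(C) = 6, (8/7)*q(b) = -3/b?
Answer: 882365/48 ≈ 18383.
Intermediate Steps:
q(b) = -21/(8*b) (q(b) = 7*(-3/b)/8 = -21/(8*b))
l(H) = 5 (l(H) = 5 + 0 = 5)
O(G) = 24 - 21/G² + 4*G/3 (O(G) = 24 + 8*(G/6 + (-21/(8*G))/G) = 24 + 8*(G*(⅙) - 21/(8*G²)) = 24 + 8*(G/6 - 21/(8*G²)) = 24 + 8*(-21/(8*G²) + G/6) = 24 + (-21/G² + 4*G/3) = 24 - 21/G² + 4*G/3)
(O(1*l(-2) + 3) + 41)*244 = ((24 - 21/(1*5 + 3)² + 4*(1*5 + 3)/3) + 41)*244 = ((24 - 21/(5 + 3)² + 4*(5 + 3)/3) + 41)*244 = ((24 - 21/8² + (4/3)*8) + 41)*244 = ((24 - 21*1/64 + 32/3) + 41)*244 = ((24 - 21/64 + 32/3) + 41)*244 = (6593/192 + 41)*244 = (14465/192)*244 = 882365/48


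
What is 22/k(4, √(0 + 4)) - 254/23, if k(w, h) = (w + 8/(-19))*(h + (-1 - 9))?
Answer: -73895/6256 ≈ -11.812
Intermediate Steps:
k(w, h) = (-10 + h)*(-8/19 + w) (k(w, h) = (w + 8*(-1/19))*(h - 10) = (w - 8/19)*(-10 + h) = (-8/19 + w)*(-10 + h) = (-10 + h)*(-8/19 + w))
22/k(4, √(0 + 4)) - 254/23 = 22/(80/19 - 10*4 - 8*√(0 + 4)/19 + √(0 + 4)*4) - 254/23 = 22/(80/19 - 40 - 8*√4/19 + √4*4) - 254*1/23 = 22/(80/19 - 40 - 8/19*2 + 2*4) - 254/23 = 22/(80/19 - 40 - 16/19 + 8) - 254/23 = 22/(-544/19) - 254/23 = 22*(-19/544) - 254/23 = -209/272 - 254/23 = -73895/6256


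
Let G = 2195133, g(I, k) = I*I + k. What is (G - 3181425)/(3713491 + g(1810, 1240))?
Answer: -109588/776759 ≈ -0.14108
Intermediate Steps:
g(I, k) = k + I² (g(I, k) = I² + k = k + I²)
(G - 3181425)/(3713491 + g(1810, 1240)) = (2195133 - 3181425)/(3713491 + (1240 + 1810²)) = -986292/(3713491 + (1240 + 3276100)) = -986292/(3713491 + 3277340) = -986292/6990831 = -986292*1/6990831 = -109588/776759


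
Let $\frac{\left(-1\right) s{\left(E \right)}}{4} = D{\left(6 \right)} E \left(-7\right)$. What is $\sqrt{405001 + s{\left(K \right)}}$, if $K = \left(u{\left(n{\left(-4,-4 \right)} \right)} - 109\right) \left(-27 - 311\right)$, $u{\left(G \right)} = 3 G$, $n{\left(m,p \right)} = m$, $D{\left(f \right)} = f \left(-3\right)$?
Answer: $i \sqrt{20207591} \approx 4495.3 i$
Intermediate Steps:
$D{\left(f \right)} = - 3 f$
$K = 40898$ ($K = \left(3 \left(-4\right) - 109\right) \left(-27 - 311\right) = \left(-12 - 109\right) \left(-338\right) = \left(-121\right) \left(-338\right) = 40898$)
$s{\left(E \right)} = - 504 E$ ($s{\left(E \right)} = - 4 \left(-3\right) 6 E \left(-7\right) = - 4 - 18 E \left(-7\right) = - 4 \cdot 126 E = - 504 E$)
$\sqrt{405001 + s{\left(K \right)}} = \sqrt{405001 - 20612592} = \sqrt{-20207591} = i \sqrt{20207591}$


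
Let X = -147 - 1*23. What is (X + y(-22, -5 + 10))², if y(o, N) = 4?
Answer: 27556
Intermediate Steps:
X = -170 (X = -147 - 23 = -170)
(X + y(-22, -5 + 10))² = (-170 + 4)² = (-166)² = 27556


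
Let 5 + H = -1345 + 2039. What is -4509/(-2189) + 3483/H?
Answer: 10730988/1508221 ≈ 7.1150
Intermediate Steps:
H = 689 (H = -5 + (-1345 + 2039) = -5 + 694 = 689)
-4509/(-2189) + 3483/H = -4509/(-2189) + 3483/689 = -4509*(-1/2189) + 3483*(1/689) = 4509/2189 + 3483/689 = 10730988/1508221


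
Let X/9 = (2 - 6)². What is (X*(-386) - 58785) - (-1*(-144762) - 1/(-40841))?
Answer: -10583169172/40841 ≈ -2.5913e+5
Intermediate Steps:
X = 144 (X = 9*(2 - 6)² = 9*(-4)² = 9*16 = 144)
(X*(-386) - 58785) - (-1*(-144762) - 1/(-40841)) = (144*(-386) - 58785) - (-1*(-144762) - 1/(-40841)) = (-55584 - 58785) - (144762 - 1*(-1/40841)) = -114369 - (144762 + 1/40841) = -114369 - 1*5912224843/40841 = -114369 - 5912224843/40841 = -10583169172/40841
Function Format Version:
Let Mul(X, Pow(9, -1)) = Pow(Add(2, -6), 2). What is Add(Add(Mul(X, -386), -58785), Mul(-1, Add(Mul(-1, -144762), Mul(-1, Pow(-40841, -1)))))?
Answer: Rational(-10583169172, 40841) ≈ -2.5913e+5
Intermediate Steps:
X = 144 (X = Mul(9, Pow(Add(2, -6), 2)) = Mul(9, Pow(-4, 2)) = Mul(9, 16) = 144)
Add(Add(Mul(X, -386), -58785), Mul(-1, Add(Mul(-1, -144762), Mul(-1, Pow(-40841, -1))))) = Add(Add(Mul(144, -386), -58785), Mul(-1, Add(Mul(-1, -144762), Mul(-1, Pow(-40841, -1))))) = Add(Add(-55584, -58785), Mul(-1, Add(144762, Mul(-1, Rational(-1, 40841))))) = Add(-114369, Mul(-1, Add(144762, Rational(1, 40841)))) = Add(-114369, Mul(-1, Rational(5912224843, 40841))) = Add(-114369, Rational(-5912224843, 40841)) = Rational(-10583169172, 40841)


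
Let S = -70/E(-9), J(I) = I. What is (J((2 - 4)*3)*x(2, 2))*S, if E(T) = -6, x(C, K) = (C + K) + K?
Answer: -420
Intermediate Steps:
x(C, K) = C + 2*K
S = 35/3 (S = -70/(-6) = -70*(-⅙) = 35/3 ≈ 11.667)
(J((2 - 4)*3)*x(2, 2))*S = (((2 - 4)*3)*(2 + 2*2))*(35/3) = ((-2*3)*(2 + 4))*(35/3) = -6*6*(35/3) = -36*35/3 = -420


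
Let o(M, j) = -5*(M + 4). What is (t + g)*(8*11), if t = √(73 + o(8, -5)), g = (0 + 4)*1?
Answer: 352 + 88*√13 ≈ 669.29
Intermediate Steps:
g = 4 (g = 4*1 = 4)
o(M, j) = -20 - 5*M (o(M, j) = -5*(4 + M) = -20 - 5*M)
t = √13 (t = √(73 + (-20 - 5*8)) = √(73 + (-20 - 40)) = √(73 - 60) = √13 ≈ 3.6056)
(t + g)*(8*11) = (√13 + 4)*(8*11) = (4 + √13)*88 = 352 + 88*√13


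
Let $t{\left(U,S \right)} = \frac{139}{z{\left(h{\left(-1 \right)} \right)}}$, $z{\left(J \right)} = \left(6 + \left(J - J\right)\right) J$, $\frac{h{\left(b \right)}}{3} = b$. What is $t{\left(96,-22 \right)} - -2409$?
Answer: $\frac{43223}{18} \approx 2401.3$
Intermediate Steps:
$h{\left(b \right)} = 3 b$
$z{\left(J \right)} = 6 J$ ($z{\left(J \right)} = \left(6 + 0\right) J = 6 J$)
$t{\left(U,S \right)} = - \frac{139}{18}$ ($t{\left(U,S \right)} = \frac{139}{6 \cdot 3 \left(-1\right)} = \frac{139}{6 \left(-3\right)} = \frac{139}{-18} = 139 \left(- \frac{1}{18}\right) = - \frac{139}{18}$)
$t{\left(96,-22 \right)} - -2409 = - \frac{139}{18} - -2409 = - \frac{139}{18} + 2409 = \frac{43223}{18}$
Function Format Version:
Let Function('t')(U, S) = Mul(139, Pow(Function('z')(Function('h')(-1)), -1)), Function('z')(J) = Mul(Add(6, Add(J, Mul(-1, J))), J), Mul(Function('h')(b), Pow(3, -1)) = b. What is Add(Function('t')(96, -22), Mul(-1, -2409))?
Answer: Rational(43223, 18) ≈ 2401.3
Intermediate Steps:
Function('h')(b) = Mul(3, b)
Function('z')(J) = Mul(6, J) (Function('z')(J) = Mul(Add(6, 0), J) = Mul(6, J))
Function('t')(U, S) = Rational(-139, 18) (Function('t')(U, S) = Mul(139, Pow(Mul(6, Mul(3, -1)), -1)) = Mul(139, Pow(Mul(6, -3), -1)) = Mul(139, Pow(-18, -1)) = Mul(139, Rational(-1, 18)) = Rational(-139, 18))
Add(Function('t')(96, -22), Mul(-1, -2409)) = Add(Rational(-139, 18), Mul(-1, -2409)) = Add(Rational(-139, 18), 2409) = Rational(43223, 18)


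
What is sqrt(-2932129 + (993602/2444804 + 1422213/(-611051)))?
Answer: I*sqrt(1635936264795186921624556183566)/746949964502 ≈ 1712.3*I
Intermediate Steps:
sqrt(-2932129 + (993602/2444804 + 1422213/(-611051))) = sqrt(-2932129 + (993602*(1/2444804) + 1422213*(-1/611051))) = sqrt(-2932129 + (496801/1222402 - 1422213/611051)) = sqrt(-2932129 - 1434945267775/746949964502) = sqrt(-2190155087410552533/746949964502) = I*sqrt(1635936264795186921624556183566)/746949964502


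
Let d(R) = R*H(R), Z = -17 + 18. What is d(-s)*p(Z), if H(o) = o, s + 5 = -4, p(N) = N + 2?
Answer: 243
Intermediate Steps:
Z = 1
p(N) = 2 + N
s = -9 (s = -5 - 4 = -9)
d(R) = R**2 (d(R) = R*R = R**2)
d(-s)*p(Z) = (-1*(-9))**2*(2 + 1) = 9**2*3 = 81*3 = 243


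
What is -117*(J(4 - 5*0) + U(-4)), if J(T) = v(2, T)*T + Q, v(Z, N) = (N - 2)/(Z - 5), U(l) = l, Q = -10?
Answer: 1950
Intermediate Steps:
v(Z, N) = (-2 + N)/(-5 + Z)
J(T) = -10 + T*(⅔ - T/3) (J(T) = ((-2 + T)/(-5 + 2))*T - 10 = ((-2 + T)/(-3))*T - 10 = (-(-2 + T)/3)*T - 10 = (⅔ - T/3)*T - 10 = T*(⅔ - T/3) - 10 = -10 + T*(⅔ - T/3))
-117*(J(4 - 5*0) + U(-4)) = -117*((-10 + (4 - 5*0)*(2 - (4 - 5*0))/3) - 4) = -117*((-10 + (4 + 0)*(2 - (4 + 0))/3) - 4) = -117*((-10 + (⅓)*4*(2 - 1*4)) - 4) = -117*((-10 + (⅓)*4*(2 - 4)) - 4) = -117*((-10 + (⅓)*4*(-2)) - 4) = -117*((-10 - 8/3) - 4) = -117*(-38/3 - 4) = -117*(-50/3) = 1950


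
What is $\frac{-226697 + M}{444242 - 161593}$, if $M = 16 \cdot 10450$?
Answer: $- \frac{59497}{282649} \approx -0.2105$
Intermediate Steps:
$M = 167200$
$\frac{-226697 + M}{444242 - 161593} = \frac{-226697 + 167200}{444242 - 161593} = - \frac{59497}{282649}$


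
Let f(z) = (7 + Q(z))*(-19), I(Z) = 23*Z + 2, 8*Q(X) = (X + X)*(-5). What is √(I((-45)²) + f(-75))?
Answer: √178651/2 ≈ 211.34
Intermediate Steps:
Q(X) = -5*X/4 (Q(X) = ((X + X)*(-5))/8 = ((2*X)*(-5))/8 = (-10*X)/8 = -5*X/4)
I(Z) = 2 + 23*Z
f(z) = -133 + 95*z/4 (f(z) = (7 - 5*z/4)*(-19) = -133 + 95*z/4)
√(I((-45)²) + f(-75)) = √((2 + 23*(-45)²) + (-133 + (95/4)*(-75))) = √((2 + 23*2025) + (-133 - 7125/4)) = √((2 + 46575) - 7657/4) = √(46577 - 7657/4) = √(178651/4) = √178651/2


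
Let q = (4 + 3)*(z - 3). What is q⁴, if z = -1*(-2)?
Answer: 2401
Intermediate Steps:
z = 2
q = -7 (q = (4 + 3)*(2 - 3) = 7*(-1) = -7)
q⁴ = (-7)⁴ = 2401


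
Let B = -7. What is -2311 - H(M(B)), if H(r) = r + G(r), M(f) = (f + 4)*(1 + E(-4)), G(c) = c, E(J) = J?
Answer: -2329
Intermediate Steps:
M(f) = -12 - 3*f (M(f) = (f + 4)*(1 - 4) = (4 + f)*(-3) = -12 - 3*f)
H(r) = 2*r (H(r) = r + r = 2*r)
-2311 - H(M(B)) = -2311 - 2*(-12 - 3*(-7)) = -2311 - 2*(-12 + 21) = -2311 - 2*9 = -2311 - 1*18 = -2311 - 18 = -2329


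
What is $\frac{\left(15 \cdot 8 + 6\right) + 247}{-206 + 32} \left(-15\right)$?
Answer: $\frac{1865}{58} \approx 32.155$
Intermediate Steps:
$\frac{\left(15 \cdot 8 + 6\right) + 247}{-206 + 32} \left(-15\right) = \frac{\left(120 + 6\right) + 247}{-174} \left(-15\right) = \left(126 + 247\right) \left(- \frac{1}{174}\right) \left(-15\right) = 373 \left(- \frac{1}{174}\right) \left(-15\right) = \left(- \frac{373}{174}\right) \left(-15\right) = \frac{1865}{58}$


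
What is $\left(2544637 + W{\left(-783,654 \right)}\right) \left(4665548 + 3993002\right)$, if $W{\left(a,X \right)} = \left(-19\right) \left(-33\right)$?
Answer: $22038295607200$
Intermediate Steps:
$W{\left(a,X \right)} = 627$
$\left(2544637 + W{\left(-783,654 \right)}\right) \left(4665548 + 3993002\right) = \left(2544637 + 627\right) \left(4665548 + 3993002\right) = 2545264 \cdot 8658550 = 22038295607200$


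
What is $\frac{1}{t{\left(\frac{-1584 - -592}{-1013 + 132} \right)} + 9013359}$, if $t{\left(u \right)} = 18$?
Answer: $\frac{1}{9013377} \approx 1.1095 \cdot 10^{-7}$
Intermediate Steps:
$\frac{1}{t{\left(\frac{-1584 - -592}{-1013 + 132} \right)} + 9013359} = \frac{1}{18 + 9013359} = \frac{1}{9013377}$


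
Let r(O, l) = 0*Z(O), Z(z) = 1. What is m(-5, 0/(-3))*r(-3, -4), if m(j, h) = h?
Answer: 0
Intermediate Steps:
r(O, l) = 0 (r(O, l) = 0*1 = 0)
m(-5, 0/(-3))*r(-3, -4) = (0/(-3))*0 = (0*(-⅓))*0 = 0*0 = 0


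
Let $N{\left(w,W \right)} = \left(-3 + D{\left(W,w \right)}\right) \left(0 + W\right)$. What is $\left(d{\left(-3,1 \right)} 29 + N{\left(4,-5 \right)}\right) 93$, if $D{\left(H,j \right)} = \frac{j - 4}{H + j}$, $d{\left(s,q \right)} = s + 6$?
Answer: $9486$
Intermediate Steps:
$d{\left(s,q \right)} = 6 + s$
$D{\left(H,j \right)} = \frac{-4 + j}{H + j}$
$N{\left(w,W \right)} = W \left(-3 + \frac{-4 + w}{W + w}\right)$ ($N{\left(w,W \right)} = \left(-3 + \frac{-4 + w}{W + w}\right) \left(0 + W\right) = \left(-3 + \frac{-4 + w}{W + w}\right) W = W \left(-3 + \frac{-4 + w}{W + w}\right)$)
$\left(d{\left(-3,1 \right)} 29 + N{\left(4,-5 \right)}\right) 93 = \left(\left(6 - 3\right) 29 - - \frac{5 \left(4 + 2 \cdot 4 + 3 \left(-5\right)\right)}{-5 + 4}\right) 93 = \left(3 \cdot 29 - - \frac{5 \left(4 + 8 - 15\right)}{-1}\right) 93 = \left(87 - \left(-5\right) \left(-1\right) \left(-3\right)\right) 93 = \left(87 + 15\right) 93 = 102 \cdot 93 = 9486$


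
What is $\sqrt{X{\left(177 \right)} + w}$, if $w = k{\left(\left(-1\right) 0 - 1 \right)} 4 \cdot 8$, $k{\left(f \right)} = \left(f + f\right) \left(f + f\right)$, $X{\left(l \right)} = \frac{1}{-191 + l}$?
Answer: $\frac{3 \sqrt{2786}}{14} \approx 11.311$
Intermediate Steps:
$k{\left(f \right)} = 4 f^{2}$ ($k{\left(f \right)} = 2 f 2 f = 4 f^{2}$)
$w = 128$ ($w = 4 \left(\left(-1\right) 0 - 1\right)^{2} \cdot 4 \cdot 8 = 4 \left(0 - 1\right)^{2} \cdot 4 \cdot 8 = 4 \left(-1\right)^{2} \cdot 4 \cdot 8 = 4 \cdot 1 \cdot 4 \cdot 8 = 4 \cdot 4 \cdot 8 = 16 \cdot 8 = 128$)
$\sqrt{X{\left(177 \right)} + w} = \sqrt{\frac{1}{-191 + 177} + 128} = \sqrt{\frac{1}{-14} + 128} = \sqrt{- \frac{1}{14} + 128} = \sqrt{\frac{1791}{14}} = \frac{3 \sqrt{2786}}{14}$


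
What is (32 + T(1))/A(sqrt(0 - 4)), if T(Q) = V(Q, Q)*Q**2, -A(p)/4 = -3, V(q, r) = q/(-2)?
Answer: 21/8 ≈ 2.6250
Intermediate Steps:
V(q, r) = -q/2 (V(q, r) = q*(-1/2) = -q/2)
A(p) = 12 (A(p) = -4*(-3) = 12)
T(Q) = -Q**3/2 (T(Q) = (-Q/2)*Q**2 = -Q**3/2)
(32 + T(1))/A(sqrt(0 - 4)) = (32 - 1/2*1**3)/12 = (32 - 1/2*1)*(1/12) = (32 - 1/2)*(1/12) = (63/2)*(1/12) = 21/8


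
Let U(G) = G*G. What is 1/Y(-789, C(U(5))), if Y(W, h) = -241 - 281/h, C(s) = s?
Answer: -25/6306 ≈ -0.0039645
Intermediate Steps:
U(G) = G²
1/Y(-789, C(U(5))) = 1/(-241 - 281/(5²)) = 1/(-241 - 281/25) = 1/(-6306/25) = -25/6306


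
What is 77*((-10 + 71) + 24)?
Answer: 6545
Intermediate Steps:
77*((-10 + 71) + 24) = 77*(61 + 24) = 77*85 = 6545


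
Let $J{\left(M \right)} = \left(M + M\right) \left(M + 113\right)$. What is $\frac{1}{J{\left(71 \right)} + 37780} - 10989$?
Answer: $- \frac{702285011}{63908} \approx -10989.0$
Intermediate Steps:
$J{\left(M \right)} = 2 M \left(113 + M\right)$
$\frac{1}{J{\left(71 \right)} + 37780} - 10989 = \frac{1}{2 \cdot 71 \left(113 + 71\right) + 37780} - 10989 = \frac{1}{2 \cdot 71 \cdot 184 + 37780} - 10989 = \frac{1}{26128 + 37780} - 10989 = \frac{1}{63908} - 10989 = - \frac{702285011}{63908}$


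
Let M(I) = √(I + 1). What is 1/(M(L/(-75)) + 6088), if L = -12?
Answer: 152200/926593571 - 5*√29/926593571 ≈ 0.00016423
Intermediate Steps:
M(I) = √(1 + I)
1/(M(L/(-75)) + 6088) = 1/(√(1 - 12/(-75)) + 6088) = 1/(√(1 - 12*(-1/75)) + 6088) = 1/(√(1 + 4/25) + 6088) = 1/(√(29/25) + 6088) = 1/(√29/5 + 6088) = 1/(6088 + √29/5)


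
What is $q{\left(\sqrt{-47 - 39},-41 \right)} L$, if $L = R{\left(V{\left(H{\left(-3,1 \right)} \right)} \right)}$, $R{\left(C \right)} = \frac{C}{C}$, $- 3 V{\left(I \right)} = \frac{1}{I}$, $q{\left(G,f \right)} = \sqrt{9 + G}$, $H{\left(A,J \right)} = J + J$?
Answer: $\sqrt{9 + i \sqrt{86}} \approx 3.3108 + 1.4005 i$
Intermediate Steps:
$H{\left(A,J \right)} = 2 J$
$V{\left(I \right)} = - \frac{1}{3 I}$
$R{\left(C \right)} = 1$
$L = 1$
$q{\left(\sqrt{-47 - 39},-41 \right)} L = \sqrt{9 + \sqrt{-47 - 39}} \cdot 1 = \sqrt{9 + \sqrt{-86}} \cdot 1 = \sqrt{9 + i \sqrt{86}} \cdot 1 = \sqrt{9 + i \sqrt{86}}$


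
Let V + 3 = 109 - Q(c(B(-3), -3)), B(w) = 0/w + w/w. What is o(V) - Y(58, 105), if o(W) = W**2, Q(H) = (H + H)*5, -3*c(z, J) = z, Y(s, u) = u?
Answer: 106639/9 ≈ 11849.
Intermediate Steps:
B(w) = 1 (B(w) = 0 + 1 = 1)
c(z, J) = -z/3
Q(H) = 10*H (Q(H) = (2*H)*5 = 10*H)
V = 328/3 (V = -3 + (109 - 10*(-1/3*1)) = -3 + (109 - 10*(-1)/3) = -3 + (109 - 1*(-10/3)) = -3 + (109 + 10/3) = -3 + 337/3 = 328/3 ≈ 109.33)
o(V) - Y(58, 105) = (328/3)**2 - 1*105 = 107584/9 - 105 = 106639/9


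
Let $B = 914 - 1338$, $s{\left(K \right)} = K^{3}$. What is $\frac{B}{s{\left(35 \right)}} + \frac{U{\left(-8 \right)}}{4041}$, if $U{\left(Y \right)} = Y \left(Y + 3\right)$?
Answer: $\frac{1616}{173257875} \approx 9.3271 \cdot 10^{-6}$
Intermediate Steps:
$U{\left(Y \right)} = Y \left(3 + Y\right)$
$B = -424$
$\frac{B}{s{\left(35 \right)}} + \frac{U{\left(-8 \right)}}{4041} = - \frac{424}{35^{3}} + \frac{\left(-8\right) \left(3 - 8\right)}{4041} = - \frac{424}{42875} + \left(-8\right) \left(-5\right) \frac{1}{4041} = \left(-424\right) \frac{1}{42875} + 40 \cdot \frac{1}{4041} = - \frac{424}{42875} + \frac{40}{4041} = \frac{1616}{173257875}$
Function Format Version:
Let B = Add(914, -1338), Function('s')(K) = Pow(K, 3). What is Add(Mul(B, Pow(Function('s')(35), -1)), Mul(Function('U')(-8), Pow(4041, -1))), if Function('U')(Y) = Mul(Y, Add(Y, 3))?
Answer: Rational(1616, 173257875) ≈ 9.3271e-6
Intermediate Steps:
Function('U')(Y) = Mul(Y, Add(3, Y))
B = -424
Add(Mul(B, Pow(Function('s')(35), -1)), Mul(Function('U')(-8), Pow(4041, -1))) = Add(Mul(-424, Pow(Pow(35, 3), -1)), Mul(Mul(-8, Add(3, -8)), Pow(4041, -1))) = Add(Mul(-424, Pow(42875, -1)), Mul(Mul(-8, -5), Rational(1, 4041))) = Add(Mul(-424, Rational(1, 42875)), Mul(40, Rational(1, 4041))) = Add(Rational(-424, 42875), Rational(40, 4041)) = Rational(1616, 173257875)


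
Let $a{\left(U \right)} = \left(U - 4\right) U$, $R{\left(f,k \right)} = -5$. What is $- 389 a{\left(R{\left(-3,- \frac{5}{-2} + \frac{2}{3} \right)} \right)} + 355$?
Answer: $-17150$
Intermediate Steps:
$a{\left(U \right)} = U \left(-4 + U\right)$ ($a{\left(U \right)} = \left(-4 + U\right) U = U \left(-4 + U\right)$)
$- 389 a{\left(R{\left(-3,- \frac{5}{-2} + \frac{2}{3} \right)} \right)} + 355 = - 389 \left(- 5 \left(-4 - 5\right)\right) + 355 = - 389 \left(\left(-5\right) \left(-9\right)\right) + 355 = \left(-389\right) 45 + 355 = -17505 + 355 = -17150$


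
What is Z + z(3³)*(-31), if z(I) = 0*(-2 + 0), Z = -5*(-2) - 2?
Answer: 8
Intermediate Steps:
Z = 8 (Z = 10 - 2 = 8)
z(I) = 0 (z(I) = 0*(-2) = 0)
Z + z(3³)*(-31) = 8 + 0*(-31) = 8 + 0 = 8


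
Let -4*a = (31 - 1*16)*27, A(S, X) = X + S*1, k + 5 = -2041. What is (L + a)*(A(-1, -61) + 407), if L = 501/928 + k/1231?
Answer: -40346617365/1142368 ≈ -35318.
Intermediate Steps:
k = -2046 (k = -5 - 2041 = -2046)
A(S, X) = S + X (A(S, X) = X + S = S + X)
L = -1281957/1142368 (L = 501/928 - 2046/1231 = -1281957/1142368 ≈ -1.1222)
a = -405/4 (a = -(31 - 1*16)*27/4 = -(31 - 16)*27/4 = -15*27/4 = -¼*405 = -405/4 ≈ -101.25)
(L + a)*(A(-1, -61) + 407) = (-1281957/1142368 - 405/4)*((-1 - 61) + 407) = -116946717*(-62 + 407)/1142368 = -116946717/1142368*345 = -40346617365/1142368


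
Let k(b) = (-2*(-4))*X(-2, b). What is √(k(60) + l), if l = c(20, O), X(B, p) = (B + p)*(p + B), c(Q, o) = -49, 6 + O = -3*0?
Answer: √26863 ≈ 163.90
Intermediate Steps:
O = -6 (O = -6 - 3*0 = -6 + 0 = -6)
X(B, p) = (B + p)² (X(B, p) = (B + p)*(B + p) = (B + p)²)
l = -49
k(b) = 8*(-2 + b)² (k(b) = (-2*(-4))*(-2 + b)² = 8*(-2 + b)²)
√(k(60) + l) = √(8*(-2 + 60)² - 49) = √(8*58² - 49) = √(8*3364 - 49) = √(26912 - 49) = √26863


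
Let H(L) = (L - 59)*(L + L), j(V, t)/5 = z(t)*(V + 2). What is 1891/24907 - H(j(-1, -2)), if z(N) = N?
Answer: -34369769/24907 ≈ -1379.9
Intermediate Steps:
j(V, t) = 5*t*(2 + V) (j(V, t) = 5*(t*(V + 2)) = 5*(t*(2 + V)) = 5*t*(2 + V))
H(L) = 2*L*(-59 + L) (H(L) = (-59 + L)*(2*L) = 2*L*(-59 + L))
1891/24907 - H(j(-1, -2)) = 1891/24907 - 2*5*(-2)*(2 - 1)*(-59 + 5*(-2)*(2 - 1)) = 1891*(1/24907) - 2*5*(-2)*1*(-59 + 5*(-2)*1) = 1891/24907 - 2*(-10)*(-59 - 10) = 1891/24907 - 2*(-10)*(-69) = 1891/24907 - 1*1380 = 1891/24907 - 1380 = -34369769/24907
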